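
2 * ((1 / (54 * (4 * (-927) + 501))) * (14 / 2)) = -7 / 86589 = -0.00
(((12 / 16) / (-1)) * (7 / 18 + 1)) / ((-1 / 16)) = 50 / 3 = 16.67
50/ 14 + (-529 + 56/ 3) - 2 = -10684/ 21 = -508.76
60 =60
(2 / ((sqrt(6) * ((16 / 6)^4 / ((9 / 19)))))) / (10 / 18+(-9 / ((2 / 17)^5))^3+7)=-0.00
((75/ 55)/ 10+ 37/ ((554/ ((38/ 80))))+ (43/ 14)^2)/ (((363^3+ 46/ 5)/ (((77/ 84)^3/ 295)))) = 4625658059/ 8825316597516303360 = 0.00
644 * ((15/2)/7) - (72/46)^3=8348574/12167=686.17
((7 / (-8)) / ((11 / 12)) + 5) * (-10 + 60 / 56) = -36.12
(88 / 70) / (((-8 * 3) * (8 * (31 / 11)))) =-121 / 52080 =-0.00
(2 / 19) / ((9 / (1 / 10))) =1 / 855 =0.00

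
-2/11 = -0.18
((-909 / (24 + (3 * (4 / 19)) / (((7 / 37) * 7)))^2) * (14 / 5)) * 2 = -612800027 / 72124020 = -8.50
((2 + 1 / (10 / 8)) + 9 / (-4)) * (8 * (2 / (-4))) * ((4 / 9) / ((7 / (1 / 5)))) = -44 / 1575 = -0.03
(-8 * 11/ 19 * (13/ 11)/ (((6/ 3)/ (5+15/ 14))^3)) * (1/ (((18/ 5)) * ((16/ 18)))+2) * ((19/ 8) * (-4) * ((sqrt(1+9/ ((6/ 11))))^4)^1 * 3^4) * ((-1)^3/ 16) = -598173103125/ 114688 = -5215655.54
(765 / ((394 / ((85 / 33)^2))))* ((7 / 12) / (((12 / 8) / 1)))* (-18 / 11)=-4298875 / 524414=-8.20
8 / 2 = 4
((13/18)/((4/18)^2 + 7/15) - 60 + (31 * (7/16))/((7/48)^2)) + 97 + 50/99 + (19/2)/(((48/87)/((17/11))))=296301595/421344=703.23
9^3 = 729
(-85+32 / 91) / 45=-7703 / 4095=-1.88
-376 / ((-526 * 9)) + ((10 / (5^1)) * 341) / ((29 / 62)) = 1458.15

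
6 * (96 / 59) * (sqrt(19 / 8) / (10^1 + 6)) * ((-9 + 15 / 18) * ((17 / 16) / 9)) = -833 * sqrt(38) / 5664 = -0.91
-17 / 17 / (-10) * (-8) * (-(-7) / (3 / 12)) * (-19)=2128 / 5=425.60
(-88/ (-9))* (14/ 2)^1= 616/ 9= 68.44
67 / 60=1.12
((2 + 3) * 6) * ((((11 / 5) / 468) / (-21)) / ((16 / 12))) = -11 / 2184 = -0.01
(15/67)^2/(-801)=-25/399521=-0.00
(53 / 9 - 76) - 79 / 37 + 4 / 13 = -311422 / 4329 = -71.94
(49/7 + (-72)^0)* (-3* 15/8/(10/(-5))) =45/2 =22.50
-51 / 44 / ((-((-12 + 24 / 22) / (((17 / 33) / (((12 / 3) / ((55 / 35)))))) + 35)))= -867 / 14140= -0.06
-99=-99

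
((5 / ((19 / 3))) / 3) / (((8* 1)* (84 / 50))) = 125 / 6384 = 0.02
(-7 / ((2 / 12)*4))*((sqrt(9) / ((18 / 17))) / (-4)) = 119 / 16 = 7.44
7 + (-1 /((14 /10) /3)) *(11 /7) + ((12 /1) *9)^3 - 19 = 61725135 /49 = 1259696.63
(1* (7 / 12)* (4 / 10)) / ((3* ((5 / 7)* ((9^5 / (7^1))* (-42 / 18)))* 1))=-49 / 8857350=-0.00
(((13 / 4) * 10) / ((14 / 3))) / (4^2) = 195 / 448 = 0.44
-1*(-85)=85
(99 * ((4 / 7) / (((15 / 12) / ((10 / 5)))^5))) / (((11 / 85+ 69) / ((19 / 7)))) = 1047822336 / 44988125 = 23.29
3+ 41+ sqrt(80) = 4 * sqrt(5)+ 44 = 52.94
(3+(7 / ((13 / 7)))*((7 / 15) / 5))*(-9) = -30.17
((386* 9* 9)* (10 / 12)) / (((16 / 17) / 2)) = 442935 / 8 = 55366.88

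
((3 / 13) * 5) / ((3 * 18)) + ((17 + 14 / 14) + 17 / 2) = 3103 / 117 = 26.52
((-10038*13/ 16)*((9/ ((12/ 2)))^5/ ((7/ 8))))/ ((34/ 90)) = -101925135/ 544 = -187362.38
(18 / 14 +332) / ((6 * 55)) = 2333 / 2310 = 1.01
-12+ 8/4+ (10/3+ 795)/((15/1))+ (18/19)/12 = 14809/342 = 43.30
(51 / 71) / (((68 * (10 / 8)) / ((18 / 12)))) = 9 / 710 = 0.01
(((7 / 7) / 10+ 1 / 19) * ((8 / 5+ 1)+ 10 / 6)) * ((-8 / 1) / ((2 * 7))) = -3712 / 9975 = -0.37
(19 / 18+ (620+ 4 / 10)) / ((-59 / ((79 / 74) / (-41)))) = 4418549 / 16110540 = 0.27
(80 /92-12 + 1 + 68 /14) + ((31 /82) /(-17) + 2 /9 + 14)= 18031079 /2019906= 8.93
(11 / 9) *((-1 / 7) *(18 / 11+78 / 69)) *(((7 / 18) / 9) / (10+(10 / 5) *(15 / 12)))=-0.00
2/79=0.03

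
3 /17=0.18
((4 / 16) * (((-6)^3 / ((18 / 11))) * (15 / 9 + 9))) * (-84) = 29568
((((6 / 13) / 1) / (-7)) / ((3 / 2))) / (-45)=4 / 4095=0.00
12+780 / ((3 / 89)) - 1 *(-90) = 23242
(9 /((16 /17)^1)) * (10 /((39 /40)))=1275 /13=98.08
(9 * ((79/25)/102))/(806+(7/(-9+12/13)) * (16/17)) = 711/2053220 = 0.00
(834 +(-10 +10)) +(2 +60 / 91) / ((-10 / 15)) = 75531 / 91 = 830.01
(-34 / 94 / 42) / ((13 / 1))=-17 / 25662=-0.00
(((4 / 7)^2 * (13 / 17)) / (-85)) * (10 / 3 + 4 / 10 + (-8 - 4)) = 25792 / 1062075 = 0.02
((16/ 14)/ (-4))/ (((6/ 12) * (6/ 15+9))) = -20/ 329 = -0.06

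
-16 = -16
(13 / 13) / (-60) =-1 / 60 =-0.02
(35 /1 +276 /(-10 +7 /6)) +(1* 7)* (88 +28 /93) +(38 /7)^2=157310267 /241521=651.33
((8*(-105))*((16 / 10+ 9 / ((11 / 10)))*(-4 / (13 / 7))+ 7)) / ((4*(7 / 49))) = 2957346 / 143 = 20680.74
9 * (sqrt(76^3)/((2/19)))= 12996 * sqrt(19)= 56648.25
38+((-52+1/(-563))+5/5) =-7320/563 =-13.00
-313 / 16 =-19.56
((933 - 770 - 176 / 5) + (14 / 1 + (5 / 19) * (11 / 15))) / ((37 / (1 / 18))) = 20234 / 94905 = 0.21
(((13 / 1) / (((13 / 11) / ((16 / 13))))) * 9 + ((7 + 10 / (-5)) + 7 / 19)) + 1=31669 / 247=128.21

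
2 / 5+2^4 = 82 / 5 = 16.40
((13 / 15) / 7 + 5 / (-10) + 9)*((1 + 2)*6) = 5433 / 35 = 155.23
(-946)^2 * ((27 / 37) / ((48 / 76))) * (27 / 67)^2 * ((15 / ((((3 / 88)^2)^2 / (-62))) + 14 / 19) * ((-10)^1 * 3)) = 576097237517087739420 / 166093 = 3468522078095330.56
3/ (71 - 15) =3/ 56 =0.05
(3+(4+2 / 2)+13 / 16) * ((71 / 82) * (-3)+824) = 9497055 / 1312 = 7238.61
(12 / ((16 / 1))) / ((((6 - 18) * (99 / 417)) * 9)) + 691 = 3283493 / 4752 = 690.97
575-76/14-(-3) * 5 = 4092/7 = 584.57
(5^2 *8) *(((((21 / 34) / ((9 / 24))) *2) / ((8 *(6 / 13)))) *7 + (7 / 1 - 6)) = 73900 / 51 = 1449.02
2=2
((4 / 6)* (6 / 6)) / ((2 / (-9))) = -3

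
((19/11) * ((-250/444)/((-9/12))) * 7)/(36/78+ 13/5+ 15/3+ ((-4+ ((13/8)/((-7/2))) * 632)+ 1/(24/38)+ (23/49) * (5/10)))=-423605000/13418940183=-0.03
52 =52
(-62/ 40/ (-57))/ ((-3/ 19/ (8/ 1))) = -62/ 45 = -1.38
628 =628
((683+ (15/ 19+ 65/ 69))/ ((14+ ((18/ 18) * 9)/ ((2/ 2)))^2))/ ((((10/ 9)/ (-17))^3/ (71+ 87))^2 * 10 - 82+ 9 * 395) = 23955459933032288469729/ 64275381021888215444090981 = 0.00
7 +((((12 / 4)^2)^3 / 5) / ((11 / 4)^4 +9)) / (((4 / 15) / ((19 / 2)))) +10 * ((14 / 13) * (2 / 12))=57670279 / 660855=87.27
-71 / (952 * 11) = -0.01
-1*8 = -8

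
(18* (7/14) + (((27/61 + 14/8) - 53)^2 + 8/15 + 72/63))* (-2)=-5184.13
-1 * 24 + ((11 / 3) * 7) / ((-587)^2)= -24808891 / 1033707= -24.00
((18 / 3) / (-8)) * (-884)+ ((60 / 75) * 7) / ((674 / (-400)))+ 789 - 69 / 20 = 9740827 / 6740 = 1445.23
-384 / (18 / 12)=-256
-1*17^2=-289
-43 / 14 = -3.07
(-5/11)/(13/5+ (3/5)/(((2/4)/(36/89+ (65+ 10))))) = -2225/455653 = -0.00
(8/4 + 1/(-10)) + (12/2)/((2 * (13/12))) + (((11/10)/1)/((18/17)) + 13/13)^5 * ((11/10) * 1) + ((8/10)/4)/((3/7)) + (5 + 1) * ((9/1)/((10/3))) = 1476167649044801/24564384000000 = 60.09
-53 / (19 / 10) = -530 / 19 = -27.89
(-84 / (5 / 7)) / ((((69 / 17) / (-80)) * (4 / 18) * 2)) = 119952 / 23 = 5215.30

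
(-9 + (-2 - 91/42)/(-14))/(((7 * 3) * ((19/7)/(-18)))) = 731/266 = 2.75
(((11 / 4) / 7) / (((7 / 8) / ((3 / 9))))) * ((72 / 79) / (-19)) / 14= -264 / 514843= -0.00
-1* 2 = -2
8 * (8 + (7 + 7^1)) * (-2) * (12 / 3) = -1408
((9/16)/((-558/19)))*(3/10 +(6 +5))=-2147/9920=-0.22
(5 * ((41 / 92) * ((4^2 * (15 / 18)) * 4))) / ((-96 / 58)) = -29725 / 414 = -71.80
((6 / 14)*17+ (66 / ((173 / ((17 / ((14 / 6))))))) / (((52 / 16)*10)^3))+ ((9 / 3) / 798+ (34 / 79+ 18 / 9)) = 9704166399481 / 998377766750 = 9.72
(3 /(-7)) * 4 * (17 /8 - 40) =909 /14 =64.93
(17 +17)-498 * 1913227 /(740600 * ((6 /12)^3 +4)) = -282972632 /1018325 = -277.88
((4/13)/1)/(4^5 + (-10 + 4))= 2/6617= 0.00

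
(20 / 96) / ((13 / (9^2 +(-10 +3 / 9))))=535 / 468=1.14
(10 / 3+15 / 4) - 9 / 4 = 29 / 6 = 4.83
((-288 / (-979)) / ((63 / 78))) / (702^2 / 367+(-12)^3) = -76336 / 80735193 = -0.00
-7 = -7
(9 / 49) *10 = 90 / 49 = 1.84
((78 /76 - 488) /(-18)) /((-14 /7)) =-18505 /1368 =-13.53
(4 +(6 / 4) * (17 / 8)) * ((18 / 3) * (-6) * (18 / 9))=-1035 / 2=-517.50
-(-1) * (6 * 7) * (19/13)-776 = -9290/13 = -714.62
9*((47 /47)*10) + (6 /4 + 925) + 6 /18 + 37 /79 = 482201 /474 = 1017.30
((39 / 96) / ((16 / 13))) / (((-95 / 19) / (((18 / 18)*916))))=-38701 / 640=-60.47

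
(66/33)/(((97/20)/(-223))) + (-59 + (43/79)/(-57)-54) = -89528314/436791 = -204.97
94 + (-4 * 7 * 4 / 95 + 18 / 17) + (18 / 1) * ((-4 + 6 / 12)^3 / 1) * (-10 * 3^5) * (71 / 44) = 3026230.87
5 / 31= 0.16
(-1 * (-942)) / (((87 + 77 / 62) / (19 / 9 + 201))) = 35587504 / 16413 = 2168.25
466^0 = 1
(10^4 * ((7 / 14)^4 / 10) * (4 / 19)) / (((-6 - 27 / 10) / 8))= -20000 / 1653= -12.10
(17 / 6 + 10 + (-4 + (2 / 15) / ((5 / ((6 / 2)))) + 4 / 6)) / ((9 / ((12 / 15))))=958 / 1125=0.85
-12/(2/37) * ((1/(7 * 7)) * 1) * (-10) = 45.31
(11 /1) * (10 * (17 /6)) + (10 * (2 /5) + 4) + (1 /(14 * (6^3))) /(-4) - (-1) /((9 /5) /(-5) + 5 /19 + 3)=108936877 /340416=320.01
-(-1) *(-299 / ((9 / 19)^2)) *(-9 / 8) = 107939 / 72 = 1499.15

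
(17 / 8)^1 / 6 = 0.35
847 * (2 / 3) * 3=1694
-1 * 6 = -6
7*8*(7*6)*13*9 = 275184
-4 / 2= -2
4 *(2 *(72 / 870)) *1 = 96 / 145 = 0.66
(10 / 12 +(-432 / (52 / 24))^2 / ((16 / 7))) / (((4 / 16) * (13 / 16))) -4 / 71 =40070812772 / 467961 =85628.53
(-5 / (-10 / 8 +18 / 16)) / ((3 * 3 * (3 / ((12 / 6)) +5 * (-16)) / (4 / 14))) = -160 / 9891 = -0.02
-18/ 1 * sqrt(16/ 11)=-72 * sqrt(11)/ 11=-21.71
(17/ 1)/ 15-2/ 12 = 0.97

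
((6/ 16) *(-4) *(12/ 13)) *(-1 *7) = 126/ 13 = 9.69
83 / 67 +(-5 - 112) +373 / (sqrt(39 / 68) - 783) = -1615315232 / 13896671 - 746 *sqrt(663) / 41690013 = -116.24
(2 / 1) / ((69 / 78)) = 52 / 23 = 2.26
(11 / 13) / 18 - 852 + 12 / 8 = -99503 / 117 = -850.45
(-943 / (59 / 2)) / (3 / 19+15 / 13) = -232921 / 9558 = -24.37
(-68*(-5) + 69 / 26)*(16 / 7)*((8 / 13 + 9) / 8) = 1113625 / 1183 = 941.36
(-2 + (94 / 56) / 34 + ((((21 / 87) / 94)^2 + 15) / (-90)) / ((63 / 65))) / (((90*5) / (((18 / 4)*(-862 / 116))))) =65527961533751 / 415443221071200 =0.16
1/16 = 0.06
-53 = -53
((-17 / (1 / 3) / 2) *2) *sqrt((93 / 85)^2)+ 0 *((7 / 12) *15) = -279 / 5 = -55.80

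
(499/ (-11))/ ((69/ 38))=-18962/ 759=-24.98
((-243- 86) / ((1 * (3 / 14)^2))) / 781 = -64484 / 7029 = -9.17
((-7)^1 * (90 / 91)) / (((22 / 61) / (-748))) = 186660 / 13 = 14358.46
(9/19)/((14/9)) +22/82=6247/10906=0.57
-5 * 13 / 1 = -65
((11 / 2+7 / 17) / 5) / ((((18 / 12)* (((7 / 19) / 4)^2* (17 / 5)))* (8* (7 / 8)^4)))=198139904 / 34000561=5.83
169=169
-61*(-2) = 122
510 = 510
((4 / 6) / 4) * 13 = 13 / 6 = 2.17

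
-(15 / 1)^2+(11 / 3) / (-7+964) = -58724 / 261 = -225.00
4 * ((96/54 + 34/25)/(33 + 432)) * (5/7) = 2824/146475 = 0.02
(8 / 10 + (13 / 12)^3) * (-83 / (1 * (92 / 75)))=-7427255 / 52992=-140.16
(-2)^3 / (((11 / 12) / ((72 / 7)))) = -6912 / 77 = -89.77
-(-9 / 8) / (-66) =-3 / 176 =-0.02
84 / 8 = 10.50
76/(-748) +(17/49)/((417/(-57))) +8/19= 6582866/24199483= 0.27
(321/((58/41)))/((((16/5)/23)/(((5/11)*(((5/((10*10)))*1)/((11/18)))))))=60.65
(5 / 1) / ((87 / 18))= 30 / 29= 1.03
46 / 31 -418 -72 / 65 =-841512 / 2015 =-417.62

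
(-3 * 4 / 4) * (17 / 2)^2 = -867 / 4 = -216.75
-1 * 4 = -4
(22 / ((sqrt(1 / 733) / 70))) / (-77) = -20 * sqrt(733) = -541.48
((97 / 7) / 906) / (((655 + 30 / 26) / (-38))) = -23959 / 27048630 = -0.00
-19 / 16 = -1.19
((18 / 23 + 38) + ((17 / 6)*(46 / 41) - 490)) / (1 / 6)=-2535002 / 943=-2688.23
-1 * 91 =-91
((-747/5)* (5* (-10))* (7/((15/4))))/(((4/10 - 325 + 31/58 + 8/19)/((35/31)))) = -896366800/18427237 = -48.64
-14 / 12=-1.17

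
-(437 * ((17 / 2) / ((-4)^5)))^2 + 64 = 213245415 / 4194304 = 50.84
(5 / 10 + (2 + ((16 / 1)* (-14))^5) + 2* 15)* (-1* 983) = 1108724399670889 / 2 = 554362199835444.50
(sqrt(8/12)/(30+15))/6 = sqrt(6)/810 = 0.00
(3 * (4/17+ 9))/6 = 157/34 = 4.62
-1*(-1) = 1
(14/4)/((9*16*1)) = 0.02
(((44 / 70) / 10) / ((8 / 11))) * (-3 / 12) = -121 / 5600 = -0.02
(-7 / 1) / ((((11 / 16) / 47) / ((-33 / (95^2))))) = 15792 / 9025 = 1.75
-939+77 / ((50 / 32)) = -22243 / 25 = -889.72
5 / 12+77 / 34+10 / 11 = 8057 / 2244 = 3.59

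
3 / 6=1 / 2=0.50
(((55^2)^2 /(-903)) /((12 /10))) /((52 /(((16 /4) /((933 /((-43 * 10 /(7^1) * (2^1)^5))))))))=7320500000 /5348889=1368.60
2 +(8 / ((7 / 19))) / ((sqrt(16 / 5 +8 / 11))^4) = 3.41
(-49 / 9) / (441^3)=-1 / 15752961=-0.00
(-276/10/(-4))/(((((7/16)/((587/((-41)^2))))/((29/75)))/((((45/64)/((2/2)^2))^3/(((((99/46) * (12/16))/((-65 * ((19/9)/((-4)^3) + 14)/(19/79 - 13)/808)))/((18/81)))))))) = 372013129324525/41453529373605888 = 0.01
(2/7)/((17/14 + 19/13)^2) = 9464/237169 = 0.04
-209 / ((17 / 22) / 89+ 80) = -409222 / 156657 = -2.61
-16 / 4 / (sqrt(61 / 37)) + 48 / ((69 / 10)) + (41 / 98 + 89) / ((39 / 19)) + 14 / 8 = 3063191 / 58604 - 4*sqrt(2257) / 61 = 49.15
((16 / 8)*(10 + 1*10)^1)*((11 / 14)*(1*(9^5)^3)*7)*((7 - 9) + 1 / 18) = -88075650951599850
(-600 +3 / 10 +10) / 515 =-5897 / 5150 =-1.15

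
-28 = -28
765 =765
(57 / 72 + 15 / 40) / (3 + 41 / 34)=119 / 429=0.28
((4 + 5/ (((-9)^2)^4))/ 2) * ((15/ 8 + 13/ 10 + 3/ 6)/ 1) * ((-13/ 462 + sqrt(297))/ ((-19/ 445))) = 1394541614011/ 287896470048-750907022929 * sqrt(33)/ 1454022576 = -2961.84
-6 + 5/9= -49/9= -5.44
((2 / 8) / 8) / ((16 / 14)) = 7 / 256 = 0.03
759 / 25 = 30.36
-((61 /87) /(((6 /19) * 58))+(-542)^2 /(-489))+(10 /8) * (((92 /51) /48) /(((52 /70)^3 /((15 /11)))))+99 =45406746143644309 /64879537117824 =699.86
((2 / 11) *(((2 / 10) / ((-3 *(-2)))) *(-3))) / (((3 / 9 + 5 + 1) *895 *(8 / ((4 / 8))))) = -3 / 14964400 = -0.00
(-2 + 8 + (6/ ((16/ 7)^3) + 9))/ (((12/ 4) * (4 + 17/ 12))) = 31749/ 33280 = 0.95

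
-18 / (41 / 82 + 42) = -36 / 85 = -0.42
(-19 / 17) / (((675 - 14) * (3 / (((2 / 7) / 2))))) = -19 / 235977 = -0.00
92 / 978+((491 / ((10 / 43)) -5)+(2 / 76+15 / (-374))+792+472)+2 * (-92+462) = 71414445721 / 17374170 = 4110.38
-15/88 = -0.17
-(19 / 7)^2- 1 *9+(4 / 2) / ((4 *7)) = -1597 / 98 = -16.30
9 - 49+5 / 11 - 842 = -9697 / 11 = -881.55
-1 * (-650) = 650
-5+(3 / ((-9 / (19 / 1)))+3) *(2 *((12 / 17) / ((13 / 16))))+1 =-2164 / 221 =-9.79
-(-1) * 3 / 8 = 3 / 8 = 0.38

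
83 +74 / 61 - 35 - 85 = -35.79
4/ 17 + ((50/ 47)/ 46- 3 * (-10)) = 556059/ 18377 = 30.26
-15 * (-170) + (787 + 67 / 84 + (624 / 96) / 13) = 280417 / 84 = 3338.30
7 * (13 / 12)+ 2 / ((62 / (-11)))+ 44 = 19057 / 372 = 51.23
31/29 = 1.07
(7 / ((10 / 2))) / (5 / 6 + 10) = 42 / 325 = 0.13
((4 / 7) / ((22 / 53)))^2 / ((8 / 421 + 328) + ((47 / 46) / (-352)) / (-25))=174077100800 / 30130790236393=0.01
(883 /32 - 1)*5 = 4255 /32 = 132.97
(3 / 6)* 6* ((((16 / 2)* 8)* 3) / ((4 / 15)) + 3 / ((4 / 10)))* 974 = 2125755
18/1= 18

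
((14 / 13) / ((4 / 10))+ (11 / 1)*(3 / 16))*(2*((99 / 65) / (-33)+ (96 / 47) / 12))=374831 / 317720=1.18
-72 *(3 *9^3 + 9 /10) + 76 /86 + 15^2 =-33820127 /215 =-157302.92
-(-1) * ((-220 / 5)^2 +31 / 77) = 149103 / 77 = 1936.40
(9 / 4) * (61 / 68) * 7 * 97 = 372771 / 272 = 1370.48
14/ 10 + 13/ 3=86/ 15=5.73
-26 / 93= -0.28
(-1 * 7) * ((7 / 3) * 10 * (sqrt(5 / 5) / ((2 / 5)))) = -1225 / 3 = -408.33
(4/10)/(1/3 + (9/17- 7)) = -102/1565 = -0.07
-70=-70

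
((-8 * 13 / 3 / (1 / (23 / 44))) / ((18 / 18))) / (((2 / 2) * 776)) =-299 / 12804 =-0.02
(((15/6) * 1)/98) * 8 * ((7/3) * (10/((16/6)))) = 25/14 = 1.79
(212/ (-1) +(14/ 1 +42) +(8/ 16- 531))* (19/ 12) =-26087/ 24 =-1086.96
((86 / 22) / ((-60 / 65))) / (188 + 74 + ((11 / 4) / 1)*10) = -559 / 38214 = -0.01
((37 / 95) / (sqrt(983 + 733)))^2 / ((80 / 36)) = 4107 / 103246000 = 0.00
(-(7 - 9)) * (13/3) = 26/3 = 8.67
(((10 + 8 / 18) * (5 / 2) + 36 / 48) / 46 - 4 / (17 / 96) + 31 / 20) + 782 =107195173 / 140760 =761.55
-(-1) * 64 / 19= 64 / 19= 3.37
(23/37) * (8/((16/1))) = 23/74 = 0.31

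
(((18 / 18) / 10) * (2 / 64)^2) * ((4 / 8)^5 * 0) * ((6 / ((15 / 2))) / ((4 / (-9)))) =0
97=97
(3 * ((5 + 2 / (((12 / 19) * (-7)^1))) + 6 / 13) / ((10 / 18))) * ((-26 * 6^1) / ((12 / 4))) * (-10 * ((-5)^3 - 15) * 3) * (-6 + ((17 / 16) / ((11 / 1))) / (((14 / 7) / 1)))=773526375 / 22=35160289.77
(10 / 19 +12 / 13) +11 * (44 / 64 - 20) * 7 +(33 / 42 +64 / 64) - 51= -42459465 / 27664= -1534.83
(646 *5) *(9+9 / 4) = 72675 / 2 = 36337.50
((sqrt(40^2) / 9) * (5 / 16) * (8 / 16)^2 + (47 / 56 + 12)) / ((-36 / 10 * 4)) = -16615 / 18144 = -0.92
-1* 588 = -588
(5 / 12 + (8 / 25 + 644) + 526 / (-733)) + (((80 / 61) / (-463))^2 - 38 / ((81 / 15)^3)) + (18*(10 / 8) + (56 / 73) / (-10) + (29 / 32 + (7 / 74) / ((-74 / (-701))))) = 614627339925489803720060347 / 920096152021236447525600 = 668.00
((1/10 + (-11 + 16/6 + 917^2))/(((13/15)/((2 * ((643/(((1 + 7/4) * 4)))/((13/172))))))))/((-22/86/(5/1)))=-599837417793220/20449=-29333337463.60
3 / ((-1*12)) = -0.25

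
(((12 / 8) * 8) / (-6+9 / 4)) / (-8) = 2 / 5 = 0.40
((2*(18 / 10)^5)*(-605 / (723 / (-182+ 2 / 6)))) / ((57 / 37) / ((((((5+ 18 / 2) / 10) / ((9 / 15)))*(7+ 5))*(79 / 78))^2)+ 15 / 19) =49608514888050888 / 6833788197625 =7259.30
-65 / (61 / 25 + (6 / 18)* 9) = -11.95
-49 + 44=-5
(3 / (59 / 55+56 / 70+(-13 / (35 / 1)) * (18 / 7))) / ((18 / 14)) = 18865 / 7419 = 2.54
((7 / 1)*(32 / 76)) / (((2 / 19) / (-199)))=-5572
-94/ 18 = -47/ 9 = -5.22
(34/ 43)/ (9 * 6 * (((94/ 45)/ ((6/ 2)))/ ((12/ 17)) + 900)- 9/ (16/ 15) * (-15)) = 8160/ 503407837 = 0.00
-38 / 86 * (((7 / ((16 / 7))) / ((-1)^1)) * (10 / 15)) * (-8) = -931 / 129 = -7.22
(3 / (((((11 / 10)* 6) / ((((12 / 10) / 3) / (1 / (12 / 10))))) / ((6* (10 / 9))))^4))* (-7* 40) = -46.42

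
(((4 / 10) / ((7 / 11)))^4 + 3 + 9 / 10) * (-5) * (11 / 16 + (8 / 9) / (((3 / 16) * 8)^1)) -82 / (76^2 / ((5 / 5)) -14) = -2772169511813 / 106723764000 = -25.98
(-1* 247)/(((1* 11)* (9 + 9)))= -247/198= -1.25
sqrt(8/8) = 1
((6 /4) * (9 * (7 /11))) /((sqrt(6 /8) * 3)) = 3.31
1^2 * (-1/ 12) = -1/ 12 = -0.08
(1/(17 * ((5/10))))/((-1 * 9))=-2/153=-0.01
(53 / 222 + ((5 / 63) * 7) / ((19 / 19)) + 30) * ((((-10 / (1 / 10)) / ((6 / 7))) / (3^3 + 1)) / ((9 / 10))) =-2563625 / 17982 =-142.57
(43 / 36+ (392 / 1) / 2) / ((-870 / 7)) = -49693 / 31320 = -1.59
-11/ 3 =-3.67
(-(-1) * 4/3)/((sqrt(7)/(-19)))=-76 * sqrt(7)/21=-9.58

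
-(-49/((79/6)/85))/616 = 1785/3476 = 0.51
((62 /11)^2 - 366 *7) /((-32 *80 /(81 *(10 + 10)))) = 12399399 /7744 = 1601.16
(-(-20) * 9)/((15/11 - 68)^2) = 21780/537289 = 0.04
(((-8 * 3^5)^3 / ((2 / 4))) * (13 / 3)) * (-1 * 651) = 41449745046528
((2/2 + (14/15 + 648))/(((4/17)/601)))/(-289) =-5859149/1020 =-5744.26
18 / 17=1.06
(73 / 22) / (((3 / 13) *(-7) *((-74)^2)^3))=-949 / 75863398461312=-0.00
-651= -651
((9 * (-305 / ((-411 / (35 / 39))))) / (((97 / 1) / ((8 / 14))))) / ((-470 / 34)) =-20740 / 8119579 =-0.00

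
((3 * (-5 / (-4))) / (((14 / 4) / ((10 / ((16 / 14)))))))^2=5625 / 64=87.89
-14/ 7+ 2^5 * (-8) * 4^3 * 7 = -114690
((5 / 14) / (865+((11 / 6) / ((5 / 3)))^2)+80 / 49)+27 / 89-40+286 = 93659025379 / 377754181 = 247.94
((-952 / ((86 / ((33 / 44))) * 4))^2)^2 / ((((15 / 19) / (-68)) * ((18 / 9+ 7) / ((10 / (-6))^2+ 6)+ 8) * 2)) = -88.56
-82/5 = -16.40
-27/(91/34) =-10.09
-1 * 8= -8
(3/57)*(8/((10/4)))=16/95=0.17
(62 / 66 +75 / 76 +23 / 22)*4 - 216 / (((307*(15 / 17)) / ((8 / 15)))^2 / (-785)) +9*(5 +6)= 274649923578 / 2462255125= 111.54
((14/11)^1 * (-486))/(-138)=1134/253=4.48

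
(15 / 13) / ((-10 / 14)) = -21 / 13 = -1.62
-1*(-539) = 539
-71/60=-1.18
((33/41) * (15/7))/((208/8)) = 495/7462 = 0.07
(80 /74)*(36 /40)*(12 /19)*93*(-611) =-24547536 /703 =-34918.26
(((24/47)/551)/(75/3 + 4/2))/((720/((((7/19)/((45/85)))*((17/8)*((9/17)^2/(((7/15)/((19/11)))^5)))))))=115745625/8432792699408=0.00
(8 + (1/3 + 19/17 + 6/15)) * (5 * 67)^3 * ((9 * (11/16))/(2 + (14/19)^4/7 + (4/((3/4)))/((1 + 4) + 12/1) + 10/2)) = 1384589336154975/4444511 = 311527935.50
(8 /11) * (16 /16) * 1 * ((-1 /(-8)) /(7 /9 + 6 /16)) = 72 /913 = 0.08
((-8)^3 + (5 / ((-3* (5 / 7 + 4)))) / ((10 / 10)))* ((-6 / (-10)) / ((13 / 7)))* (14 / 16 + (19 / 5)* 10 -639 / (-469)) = -7657702033 / 1149720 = -6660.49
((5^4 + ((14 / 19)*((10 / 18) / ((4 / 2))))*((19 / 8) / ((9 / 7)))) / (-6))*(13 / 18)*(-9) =5268185 / 7776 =677.49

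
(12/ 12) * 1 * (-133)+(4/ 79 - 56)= -14927/ 79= -188.95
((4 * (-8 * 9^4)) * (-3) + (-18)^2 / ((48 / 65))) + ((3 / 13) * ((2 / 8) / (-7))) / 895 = 51334355913 / 81445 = 630294.75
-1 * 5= -5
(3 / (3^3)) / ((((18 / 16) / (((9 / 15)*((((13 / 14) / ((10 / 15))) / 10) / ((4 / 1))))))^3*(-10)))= -2197 / 30870000000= -0.00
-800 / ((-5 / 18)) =2880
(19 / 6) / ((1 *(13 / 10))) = 95 / 39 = 2.44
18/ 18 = 1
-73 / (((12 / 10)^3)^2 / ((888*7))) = -295421875 / 1944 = -151965.99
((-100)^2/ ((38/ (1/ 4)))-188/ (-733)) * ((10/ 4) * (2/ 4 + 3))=16096885/ 27854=577.90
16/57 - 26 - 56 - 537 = -35267/57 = -618.72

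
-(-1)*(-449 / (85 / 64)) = -28736 / 85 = -338.07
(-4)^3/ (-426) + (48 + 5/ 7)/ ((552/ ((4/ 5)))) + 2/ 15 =8097/ 22862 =0.35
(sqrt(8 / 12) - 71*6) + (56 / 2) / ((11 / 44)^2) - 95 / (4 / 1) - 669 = -2683 / 4 + sqrt(6) / 3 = -669.93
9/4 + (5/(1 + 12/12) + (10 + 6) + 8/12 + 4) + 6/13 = 4037/156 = 25.88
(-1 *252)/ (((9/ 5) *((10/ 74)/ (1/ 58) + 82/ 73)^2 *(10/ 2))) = -0.35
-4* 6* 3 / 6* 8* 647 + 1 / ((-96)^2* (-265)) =-151692410881 / 2442240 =-62112.00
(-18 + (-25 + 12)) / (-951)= 31 / 951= 0.03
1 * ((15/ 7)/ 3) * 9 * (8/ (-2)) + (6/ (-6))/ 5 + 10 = -557/ 35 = -15.91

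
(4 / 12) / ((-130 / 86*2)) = -43 / 390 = -0.11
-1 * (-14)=14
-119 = -119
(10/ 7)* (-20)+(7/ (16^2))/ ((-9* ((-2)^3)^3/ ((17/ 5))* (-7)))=-1179648119/ 41287680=-28.57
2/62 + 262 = 8123/31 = 262.03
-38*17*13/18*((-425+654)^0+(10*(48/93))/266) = -103207/217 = -475.61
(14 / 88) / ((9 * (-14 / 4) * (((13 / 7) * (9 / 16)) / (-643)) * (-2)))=-18004 / 11583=-1.55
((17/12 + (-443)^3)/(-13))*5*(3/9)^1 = 5216298335/468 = 11145936.61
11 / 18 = 0.61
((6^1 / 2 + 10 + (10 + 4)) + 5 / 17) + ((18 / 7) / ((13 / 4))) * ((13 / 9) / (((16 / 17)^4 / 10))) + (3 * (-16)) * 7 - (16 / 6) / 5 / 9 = -19359034477 / 65802240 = -294.20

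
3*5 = 15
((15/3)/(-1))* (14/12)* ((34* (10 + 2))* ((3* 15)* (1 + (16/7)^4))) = -1039436100/343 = -3030425.95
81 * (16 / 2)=648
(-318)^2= 101124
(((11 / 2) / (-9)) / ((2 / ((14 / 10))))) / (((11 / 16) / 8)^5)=-60129542144 / 658845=-91265.08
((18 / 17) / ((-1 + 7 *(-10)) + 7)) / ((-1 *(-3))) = -3 / 544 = -0.01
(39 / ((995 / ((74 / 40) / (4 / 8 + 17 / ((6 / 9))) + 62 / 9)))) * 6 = 32573 / 19900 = 1.64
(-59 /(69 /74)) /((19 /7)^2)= -213934 /24909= -8.59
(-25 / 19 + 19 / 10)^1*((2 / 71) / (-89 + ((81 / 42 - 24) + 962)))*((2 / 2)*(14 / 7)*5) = 1036 / 5356879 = 0.00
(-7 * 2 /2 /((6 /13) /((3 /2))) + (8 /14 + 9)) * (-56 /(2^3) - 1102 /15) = 148461 /140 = 1060.44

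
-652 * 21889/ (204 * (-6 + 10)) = -3567907/ 204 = -17489.74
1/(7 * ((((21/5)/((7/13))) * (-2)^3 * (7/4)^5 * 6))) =-320/13764933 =-0.00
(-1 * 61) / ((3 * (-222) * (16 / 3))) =61 / 3552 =0.02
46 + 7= 53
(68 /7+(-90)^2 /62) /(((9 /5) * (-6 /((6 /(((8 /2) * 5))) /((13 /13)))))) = -15229 /3906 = -3.90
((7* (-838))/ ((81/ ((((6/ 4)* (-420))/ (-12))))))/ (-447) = 102655/ 12069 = 8.51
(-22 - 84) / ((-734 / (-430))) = -62.10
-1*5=-5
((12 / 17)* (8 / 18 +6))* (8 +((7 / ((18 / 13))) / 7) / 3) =51620 / 1377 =37.49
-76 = -76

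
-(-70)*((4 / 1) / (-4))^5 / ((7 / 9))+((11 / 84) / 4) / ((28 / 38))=-423151 / 4704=-89.96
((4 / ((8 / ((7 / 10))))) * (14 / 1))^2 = 2401 / 100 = 24.01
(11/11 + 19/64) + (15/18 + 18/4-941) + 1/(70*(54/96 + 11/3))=-1274625287/1364160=-934.37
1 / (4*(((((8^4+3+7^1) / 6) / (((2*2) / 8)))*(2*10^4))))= 3 / 328480000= 0.00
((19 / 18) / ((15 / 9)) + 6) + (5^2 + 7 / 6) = 164 / 5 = 32.80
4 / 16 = 1 / 4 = 0.25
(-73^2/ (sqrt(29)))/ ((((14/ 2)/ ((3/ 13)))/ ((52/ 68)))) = -15987 *sqrt(29)/ 3451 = -24.95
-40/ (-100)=2/ 5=0.40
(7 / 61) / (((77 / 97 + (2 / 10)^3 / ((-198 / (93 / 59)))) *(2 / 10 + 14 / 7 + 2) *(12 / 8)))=157382500 / 6858243969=0.02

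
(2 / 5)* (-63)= -126 / 5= -25.20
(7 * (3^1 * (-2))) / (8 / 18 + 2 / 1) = -189 / 11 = -17.18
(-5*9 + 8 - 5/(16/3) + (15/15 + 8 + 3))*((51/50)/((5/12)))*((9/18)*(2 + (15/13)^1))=-520659/5200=-100.13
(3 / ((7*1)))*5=15 / 7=2.14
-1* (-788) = 788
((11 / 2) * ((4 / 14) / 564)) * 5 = 55 / 3948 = 0.01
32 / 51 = 0.63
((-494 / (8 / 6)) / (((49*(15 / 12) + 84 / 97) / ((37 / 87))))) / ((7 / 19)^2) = -640040726 / 34247521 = -18.69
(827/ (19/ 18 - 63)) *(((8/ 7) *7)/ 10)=-59544/ 5575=-10.68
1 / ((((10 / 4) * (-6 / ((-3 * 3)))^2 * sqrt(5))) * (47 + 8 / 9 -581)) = -81 * sqrt(5) / 239900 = -0.00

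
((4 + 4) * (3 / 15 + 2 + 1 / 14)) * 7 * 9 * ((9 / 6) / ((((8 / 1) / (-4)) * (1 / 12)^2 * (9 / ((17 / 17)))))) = -68688 / 5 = -13737.60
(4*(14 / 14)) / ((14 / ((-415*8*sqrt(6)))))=-6640*sqrt(6) / 7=-2323.52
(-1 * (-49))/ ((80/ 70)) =343/ 8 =42.88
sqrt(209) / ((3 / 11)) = 11 * sqrt(209) / 3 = 53.01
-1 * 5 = -5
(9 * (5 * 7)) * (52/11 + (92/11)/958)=7860510/5269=1491.84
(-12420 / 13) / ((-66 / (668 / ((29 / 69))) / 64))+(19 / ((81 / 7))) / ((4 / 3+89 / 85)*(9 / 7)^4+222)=110362315924106075 / 74951264817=1472454.35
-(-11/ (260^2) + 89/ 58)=-3007881/ 1960400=-1.53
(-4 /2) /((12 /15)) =-5 /2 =-2.50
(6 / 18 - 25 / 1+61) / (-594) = -0.06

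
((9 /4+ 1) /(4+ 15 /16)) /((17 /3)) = 156 /1343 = 0.12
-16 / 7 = -2.29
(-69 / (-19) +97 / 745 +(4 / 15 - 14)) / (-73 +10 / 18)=635163 / 4614530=0.14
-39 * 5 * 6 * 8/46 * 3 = -14040/23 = -610.43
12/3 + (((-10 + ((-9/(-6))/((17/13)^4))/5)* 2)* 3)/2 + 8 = -14776731/835210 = -17.69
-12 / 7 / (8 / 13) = -2.79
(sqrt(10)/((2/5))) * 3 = 15 * sqrt(10)/2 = 23.72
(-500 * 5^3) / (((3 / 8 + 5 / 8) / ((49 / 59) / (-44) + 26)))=-1053859375 / 649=-1623820.30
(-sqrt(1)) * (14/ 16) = -7/ 8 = -0.88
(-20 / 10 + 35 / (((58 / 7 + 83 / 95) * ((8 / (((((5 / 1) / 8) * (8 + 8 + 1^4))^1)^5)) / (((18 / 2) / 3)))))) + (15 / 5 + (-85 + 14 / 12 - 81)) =928666915919759 / 4790157312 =193869.82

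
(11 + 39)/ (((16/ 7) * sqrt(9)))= 175/ 24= 7.29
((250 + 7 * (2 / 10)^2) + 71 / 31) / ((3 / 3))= 195742 / 775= 252.57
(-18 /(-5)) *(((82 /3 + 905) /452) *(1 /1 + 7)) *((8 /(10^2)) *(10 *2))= 268512 /2825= 95.05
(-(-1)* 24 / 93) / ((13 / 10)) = 80 / 403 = 0.20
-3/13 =-0.23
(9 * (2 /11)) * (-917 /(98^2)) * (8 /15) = -1572 /18865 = -0.08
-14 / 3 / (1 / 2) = -28 / 3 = -9.33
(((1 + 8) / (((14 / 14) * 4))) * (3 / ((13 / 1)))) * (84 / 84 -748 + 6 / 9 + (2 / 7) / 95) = -1030797 / 2660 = -387.52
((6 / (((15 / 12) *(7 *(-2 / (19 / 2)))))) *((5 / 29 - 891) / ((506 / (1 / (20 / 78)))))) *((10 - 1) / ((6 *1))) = 86143473 / 2567950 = 33.55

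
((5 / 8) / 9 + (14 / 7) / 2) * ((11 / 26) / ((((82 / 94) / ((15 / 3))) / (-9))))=-199045 / 8528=-23.34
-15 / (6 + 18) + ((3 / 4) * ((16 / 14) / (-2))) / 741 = -8653 / 13832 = -0.63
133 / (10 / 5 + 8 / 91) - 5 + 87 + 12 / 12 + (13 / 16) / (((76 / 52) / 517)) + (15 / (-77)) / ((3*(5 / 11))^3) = 207815651 / 478800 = 434.03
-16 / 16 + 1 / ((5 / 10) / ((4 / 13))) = -0.38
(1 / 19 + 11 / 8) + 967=147201 / 152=968.43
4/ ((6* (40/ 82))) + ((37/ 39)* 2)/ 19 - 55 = -396683/ 7410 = -53.53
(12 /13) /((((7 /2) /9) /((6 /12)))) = 1.19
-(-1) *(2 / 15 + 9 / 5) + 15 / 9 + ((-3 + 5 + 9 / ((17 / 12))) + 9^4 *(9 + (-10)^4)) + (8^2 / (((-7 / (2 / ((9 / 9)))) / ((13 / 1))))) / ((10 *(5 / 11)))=195365300751 / 2975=65669008.66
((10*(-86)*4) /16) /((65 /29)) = -1247 /13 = -95.92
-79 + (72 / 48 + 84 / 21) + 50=-47 / 2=-23.50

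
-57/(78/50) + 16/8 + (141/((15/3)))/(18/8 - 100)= -885127/25415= -34.83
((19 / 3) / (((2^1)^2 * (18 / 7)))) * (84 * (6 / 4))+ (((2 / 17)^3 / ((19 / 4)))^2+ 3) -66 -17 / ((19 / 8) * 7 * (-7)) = 75468113498839 / 5123633496492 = 14.73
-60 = -60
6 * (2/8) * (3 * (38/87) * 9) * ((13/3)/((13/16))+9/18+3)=9063/58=156.26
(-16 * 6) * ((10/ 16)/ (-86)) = 30/ 43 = 0.70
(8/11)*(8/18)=32/99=0.32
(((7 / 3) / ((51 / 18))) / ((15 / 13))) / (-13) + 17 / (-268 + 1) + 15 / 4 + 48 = 1562367 / 30260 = 51.63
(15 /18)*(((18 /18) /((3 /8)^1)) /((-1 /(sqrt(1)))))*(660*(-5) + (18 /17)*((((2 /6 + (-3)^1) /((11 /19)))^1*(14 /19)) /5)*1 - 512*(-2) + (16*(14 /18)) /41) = 5058.70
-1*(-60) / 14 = 30 / 7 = 4.29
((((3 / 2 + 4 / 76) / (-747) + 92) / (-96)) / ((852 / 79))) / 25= -206304787 / 58043692800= -0.00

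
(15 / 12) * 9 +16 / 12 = 151 / 12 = 12.58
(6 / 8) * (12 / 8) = 9 / 8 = 1.12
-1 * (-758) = 758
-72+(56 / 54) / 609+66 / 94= -7871311 / 110403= -71.30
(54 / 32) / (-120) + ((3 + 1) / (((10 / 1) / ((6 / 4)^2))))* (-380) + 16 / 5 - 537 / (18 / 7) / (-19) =-11958977 / 36480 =-327.82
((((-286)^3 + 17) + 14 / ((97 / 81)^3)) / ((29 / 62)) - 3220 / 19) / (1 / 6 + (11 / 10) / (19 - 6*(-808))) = -918083552265436943835 / 3063562157716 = -299678447.83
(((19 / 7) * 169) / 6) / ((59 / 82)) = 131651 / 1239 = 106.26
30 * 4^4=7680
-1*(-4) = 4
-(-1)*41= 41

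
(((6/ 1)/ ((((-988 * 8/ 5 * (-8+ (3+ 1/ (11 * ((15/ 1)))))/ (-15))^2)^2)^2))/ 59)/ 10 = 329999218378515279293060302734375/ 191005185506093017734516197318734002798137302242163687424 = 0.00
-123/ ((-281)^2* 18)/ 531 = -41/ 251569746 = -0.00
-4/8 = -1/2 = -0.50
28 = 28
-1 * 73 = -73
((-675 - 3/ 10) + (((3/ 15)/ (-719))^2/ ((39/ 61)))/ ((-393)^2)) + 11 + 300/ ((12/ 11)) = -60612458056931893/ 155696013503550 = -389.30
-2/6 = -1/3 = -0.33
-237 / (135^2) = -79 / 6075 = -0.01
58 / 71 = 0.82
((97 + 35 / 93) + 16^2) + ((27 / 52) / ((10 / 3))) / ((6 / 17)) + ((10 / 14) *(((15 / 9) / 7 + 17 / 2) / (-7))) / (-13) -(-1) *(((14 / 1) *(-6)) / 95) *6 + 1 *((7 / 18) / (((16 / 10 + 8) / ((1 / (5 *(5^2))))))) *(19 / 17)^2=5714899474028287 / 16394733482400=348.58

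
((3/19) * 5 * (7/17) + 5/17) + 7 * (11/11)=2461/323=7.62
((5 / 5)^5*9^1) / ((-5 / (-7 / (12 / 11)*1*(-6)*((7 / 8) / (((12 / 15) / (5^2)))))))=-121275 / 64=-1894.92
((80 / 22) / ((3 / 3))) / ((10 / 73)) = 292 / 11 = 26.55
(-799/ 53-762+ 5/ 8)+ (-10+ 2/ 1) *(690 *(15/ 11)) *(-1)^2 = -38728565/ 4664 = -8303.72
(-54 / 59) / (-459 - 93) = 9 / 5428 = 0.00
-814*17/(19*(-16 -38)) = 6919/513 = 13.49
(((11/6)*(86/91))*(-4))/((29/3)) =-1892/2639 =-0.72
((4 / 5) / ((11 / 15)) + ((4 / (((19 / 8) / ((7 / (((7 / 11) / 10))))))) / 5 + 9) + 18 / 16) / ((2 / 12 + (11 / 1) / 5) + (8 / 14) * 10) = 8474025 / 1418692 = 5.97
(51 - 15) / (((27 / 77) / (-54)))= -5544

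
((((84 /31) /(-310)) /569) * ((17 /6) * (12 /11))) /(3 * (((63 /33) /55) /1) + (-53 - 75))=15708 /42310439993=0.00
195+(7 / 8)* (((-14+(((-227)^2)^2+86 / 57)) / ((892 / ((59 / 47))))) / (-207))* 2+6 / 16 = -62120375933731 / 1978645104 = -31395.41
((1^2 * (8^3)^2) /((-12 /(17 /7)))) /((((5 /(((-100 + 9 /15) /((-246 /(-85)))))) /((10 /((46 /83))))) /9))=55806427136 /943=59179668.22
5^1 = 5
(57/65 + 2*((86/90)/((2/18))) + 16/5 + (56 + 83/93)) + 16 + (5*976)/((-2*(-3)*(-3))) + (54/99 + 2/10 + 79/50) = -348333247/1994850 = -174.62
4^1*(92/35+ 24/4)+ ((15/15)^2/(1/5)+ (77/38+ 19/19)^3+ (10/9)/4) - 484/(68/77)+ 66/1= -121811184547/293839560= -414.55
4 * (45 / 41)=180 / 41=4.39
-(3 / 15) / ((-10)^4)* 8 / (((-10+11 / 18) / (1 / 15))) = 3 / 2640625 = 0.00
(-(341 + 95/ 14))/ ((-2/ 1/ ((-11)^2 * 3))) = 1767447/ 28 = 63123.11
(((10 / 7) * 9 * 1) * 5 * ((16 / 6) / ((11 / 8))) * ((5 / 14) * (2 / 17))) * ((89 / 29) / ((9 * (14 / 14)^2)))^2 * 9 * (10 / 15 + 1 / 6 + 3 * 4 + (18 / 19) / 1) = 99551128000 / 1317740193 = 75.55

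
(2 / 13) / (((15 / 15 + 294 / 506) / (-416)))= -1012 / 25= -40.48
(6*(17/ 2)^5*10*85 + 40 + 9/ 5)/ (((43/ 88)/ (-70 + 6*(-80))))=-10952423956870/ 43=-254707533880.70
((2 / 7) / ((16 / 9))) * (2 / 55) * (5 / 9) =1 / 308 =0.00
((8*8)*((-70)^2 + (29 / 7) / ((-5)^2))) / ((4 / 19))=260688816 / 175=1489650.38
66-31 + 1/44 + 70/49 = 11227/308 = 36.45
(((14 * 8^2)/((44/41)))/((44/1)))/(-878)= -1148/53119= -0.02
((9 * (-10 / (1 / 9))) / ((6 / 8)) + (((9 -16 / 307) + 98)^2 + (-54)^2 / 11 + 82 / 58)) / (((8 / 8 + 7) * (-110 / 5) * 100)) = -159712895923 / 264575792800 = -0.60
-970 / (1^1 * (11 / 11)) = -970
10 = 10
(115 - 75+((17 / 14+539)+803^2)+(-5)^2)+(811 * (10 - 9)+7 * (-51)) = 9042155 / 14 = 645868.21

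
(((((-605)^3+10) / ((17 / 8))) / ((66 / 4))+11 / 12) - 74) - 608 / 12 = -14172765055 / 2244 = -6315848.95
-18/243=-2/27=-0.07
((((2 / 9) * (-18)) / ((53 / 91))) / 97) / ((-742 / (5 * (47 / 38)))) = 3055 / 5176987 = 0.00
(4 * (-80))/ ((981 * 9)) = -320/ 8829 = -0.04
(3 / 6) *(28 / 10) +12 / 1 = 13.40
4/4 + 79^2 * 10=62411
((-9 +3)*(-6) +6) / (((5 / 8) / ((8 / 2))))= 1344 / 5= 268.80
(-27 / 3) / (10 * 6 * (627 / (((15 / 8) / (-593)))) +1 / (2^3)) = 72 / 95183615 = 0.00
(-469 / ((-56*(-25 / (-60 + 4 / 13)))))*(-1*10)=-12998 / 65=-199.97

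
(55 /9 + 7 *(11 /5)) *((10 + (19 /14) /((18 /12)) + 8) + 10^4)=203664296 /945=215517.77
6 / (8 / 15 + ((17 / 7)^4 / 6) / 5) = 3.54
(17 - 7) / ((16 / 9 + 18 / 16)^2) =1.19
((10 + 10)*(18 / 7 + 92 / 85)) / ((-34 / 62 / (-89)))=23992264 / 2023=11859.74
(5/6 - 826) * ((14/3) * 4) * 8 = -1109024/9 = -123224.89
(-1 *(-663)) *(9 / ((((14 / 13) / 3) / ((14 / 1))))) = 232713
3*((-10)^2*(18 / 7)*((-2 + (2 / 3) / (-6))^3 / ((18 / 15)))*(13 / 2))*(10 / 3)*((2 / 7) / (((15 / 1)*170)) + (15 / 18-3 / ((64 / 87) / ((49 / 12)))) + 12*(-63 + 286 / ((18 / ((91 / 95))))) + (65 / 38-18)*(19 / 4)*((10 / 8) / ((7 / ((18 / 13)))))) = 3098263628481325 / 38864448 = 79719738.42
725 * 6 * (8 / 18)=5800 / 3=1933.33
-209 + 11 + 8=-190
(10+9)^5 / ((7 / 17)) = 42093683 / 7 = 6013383.29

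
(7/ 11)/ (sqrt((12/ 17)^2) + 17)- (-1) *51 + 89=66237/ 473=140.04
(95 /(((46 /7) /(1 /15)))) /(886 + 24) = 19 /17940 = 0.00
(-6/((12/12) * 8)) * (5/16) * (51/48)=-255/1024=-0.25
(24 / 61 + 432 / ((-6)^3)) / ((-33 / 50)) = 4900 / 2013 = 2.43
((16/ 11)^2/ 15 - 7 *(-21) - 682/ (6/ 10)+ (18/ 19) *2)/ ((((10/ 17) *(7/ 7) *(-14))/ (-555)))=-3060395097/ 45980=-66559.27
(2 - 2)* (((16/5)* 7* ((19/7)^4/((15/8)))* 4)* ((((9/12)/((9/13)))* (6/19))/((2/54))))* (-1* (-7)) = 0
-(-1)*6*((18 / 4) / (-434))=-27 / 434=-0.06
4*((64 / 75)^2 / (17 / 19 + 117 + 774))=155648 / 47660625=0.00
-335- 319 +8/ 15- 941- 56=-24757/ 15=-1650.47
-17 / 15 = -1.13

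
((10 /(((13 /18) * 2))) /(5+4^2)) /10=3 /91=0.03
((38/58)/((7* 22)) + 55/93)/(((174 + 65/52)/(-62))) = -989588/4695999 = -0.21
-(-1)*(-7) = -7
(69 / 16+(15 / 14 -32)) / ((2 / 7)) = -2981 / 32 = -93.16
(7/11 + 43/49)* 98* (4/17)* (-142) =-54528/11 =-4957.09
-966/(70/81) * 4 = -4471.20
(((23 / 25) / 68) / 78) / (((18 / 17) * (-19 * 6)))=-23 / 16005600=-0.00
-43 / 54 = -0.80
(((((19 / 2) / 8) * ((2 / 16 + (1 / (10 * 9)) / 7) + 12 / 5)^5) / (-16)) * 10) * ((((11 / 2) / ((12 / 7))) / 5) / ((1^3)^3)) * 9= -2186857756635503550863 / 4955453050060800000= -441.30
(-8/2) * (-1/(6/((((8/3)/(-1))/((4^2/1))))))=-1/9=-0.11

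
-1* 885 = -885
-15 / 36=-5 / 12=-0.42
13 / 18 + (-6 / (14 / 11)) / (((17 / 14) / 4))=-4531 / 306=-14.81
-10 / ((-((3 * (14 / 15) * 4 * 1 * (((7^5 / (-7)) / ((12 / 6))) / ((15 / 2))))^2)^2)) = 158203125 / 163414561377509378048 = 0.00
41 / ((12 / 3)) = 41 / 4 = 10.25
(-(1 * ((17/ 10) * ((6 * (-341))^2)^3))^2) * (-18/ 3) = 2332687995110307930209143164440854786676736/ 25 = 93307519804412317208365730000000000000000.00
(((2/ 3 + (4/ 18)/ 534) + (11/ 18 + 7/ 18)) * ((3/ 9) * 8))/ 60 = 8012/ 108135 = 0.07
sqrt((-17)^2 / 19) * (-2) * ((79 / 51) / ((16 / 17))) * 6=-1343 * sqrt(19) / 76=-77.03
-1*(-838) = 838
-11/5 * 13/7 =-143/35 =-4.09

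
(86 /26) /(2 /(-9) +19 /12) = 1548 /637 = 2.43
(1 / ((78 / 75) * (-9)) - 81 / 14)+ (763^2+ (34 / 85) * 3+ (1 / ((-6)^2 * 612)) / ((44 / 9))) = 28531267257607 / 49008960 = 582164.31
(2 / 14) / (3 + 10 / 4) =2 / 77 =0.03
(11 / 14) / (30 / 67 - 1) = -737 / 518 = -1.42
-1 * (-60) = 60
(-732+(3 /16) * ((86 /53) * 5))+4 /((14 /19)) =-2151949 /2968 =-725.05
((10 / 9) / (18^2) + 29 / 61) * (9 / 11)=42587 / 108702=0.39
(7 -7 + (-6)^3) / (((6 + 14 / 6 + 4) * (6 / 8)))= -864 / 37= -23.35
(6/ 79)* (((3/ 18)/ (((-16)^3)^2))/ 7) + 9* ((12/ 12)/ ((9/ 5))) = 46389002241/ 9277800448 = 5.00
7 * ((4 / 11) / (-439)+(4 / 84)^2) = 3065 / 304227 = 0.01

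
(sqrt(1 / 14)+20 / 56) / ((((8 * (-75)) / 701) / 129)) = -30143 / 560 - 30143 * sqrt(14) / 2800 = -94.11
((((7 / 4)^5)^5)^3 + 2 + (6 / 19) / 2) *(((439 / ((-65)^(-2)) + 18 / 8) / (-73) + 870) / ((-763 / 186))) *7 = 30535843955287594675972901805689008726472944988895633878813944247185363917 / 431551175852730265396069695438566046407505565712384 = 70758337976833960315372.75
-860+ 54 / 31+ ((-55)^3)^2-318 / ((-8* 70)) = 240267953180249 / 8680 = 27680639767.31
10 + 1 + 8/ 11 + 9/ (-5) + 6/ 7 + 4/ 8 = 8689/ 770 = 11.28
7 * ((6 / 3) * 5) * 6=420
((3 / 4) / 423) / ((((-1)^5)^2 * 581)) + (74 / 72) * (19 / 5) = 4799209 / 1228815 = 3.91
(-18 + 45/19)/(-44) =27/76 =0.36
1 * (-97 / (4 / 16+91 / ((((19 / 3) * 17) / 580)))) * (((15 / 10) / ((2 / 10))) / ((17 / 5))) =-276450 / 633683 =-0.44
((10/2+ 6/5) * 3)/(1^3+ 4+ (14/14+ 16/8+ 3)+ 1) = 31/20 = 1.55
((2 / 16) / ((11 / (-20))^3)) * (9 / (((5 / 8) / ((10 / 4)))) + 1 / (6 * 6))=-324250 / 11979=-27.07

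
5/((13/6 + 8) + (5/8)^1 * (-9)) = 1.10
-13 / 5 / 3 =-13 / 15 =-0.87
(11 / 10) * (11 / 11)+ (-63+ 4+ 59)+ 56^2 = 31371 / 10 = 3137.10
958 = 958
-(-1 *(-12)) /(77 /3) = -0.47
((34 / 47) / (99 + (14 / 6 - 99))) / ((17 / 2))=12 / 329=0.04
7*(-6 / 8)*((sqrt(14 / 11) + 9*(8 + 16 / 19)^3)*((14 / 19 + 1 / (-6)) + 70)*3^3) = -8110884559680 / 130321-1520505*sqrt(154) / 1672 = -62249025.62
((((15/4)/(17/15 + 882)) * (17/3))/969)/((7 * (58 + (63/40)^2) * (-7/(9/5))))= -18000/1193447915933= -0.00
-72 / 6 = -12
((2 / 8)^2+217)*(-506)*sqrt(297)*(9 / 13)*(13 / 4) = -4258886.44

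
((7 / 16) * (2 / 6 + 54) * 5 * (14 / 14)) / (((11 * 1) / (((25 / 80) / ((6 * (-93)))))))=-28525 / 4713984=-0.01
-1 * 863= -863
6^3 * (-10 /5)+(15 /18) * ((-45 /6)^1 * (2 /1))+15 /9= -2657 /6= -442.83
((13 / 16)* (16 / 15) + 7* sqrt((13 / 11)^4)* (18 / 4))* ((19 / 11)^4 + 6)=35528714117 / 53146830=668.50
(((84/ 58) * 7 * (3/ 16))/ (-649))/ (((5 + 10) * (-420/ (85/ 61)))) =119/ 183692960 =0.00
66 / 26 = 33 / 13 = 2.54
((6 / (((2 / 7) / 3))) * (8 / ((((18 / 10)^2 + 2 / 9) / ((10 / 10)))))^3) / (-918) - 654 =-5262606567402 / 8036395363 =-654.85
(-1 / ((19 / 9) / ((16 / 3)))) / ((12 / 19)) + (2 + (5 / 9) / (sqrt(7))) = -1.79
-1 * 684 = -684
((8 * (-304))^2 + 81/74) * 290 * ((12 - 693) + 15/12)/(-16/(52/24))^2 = -21380540219.03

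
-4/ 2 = -2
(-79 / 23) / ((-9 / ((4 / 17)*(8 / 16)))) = 0.04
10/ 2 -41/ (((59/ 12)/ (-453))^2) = -1211536531/ 3481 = -348042.67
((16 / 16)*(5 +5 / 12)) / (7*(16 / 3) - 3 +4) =13 / 92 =0.14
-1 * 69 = -69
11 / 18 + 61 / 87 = 685 / 522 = 1.31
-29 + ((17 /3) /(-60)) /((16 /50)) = -8437 /288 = -29.30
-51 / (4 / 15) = -765 / 4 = -191.25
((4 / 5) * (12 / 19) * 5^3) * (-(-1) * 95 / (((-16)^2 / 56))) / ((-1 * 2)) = -2625 / 4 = -656.25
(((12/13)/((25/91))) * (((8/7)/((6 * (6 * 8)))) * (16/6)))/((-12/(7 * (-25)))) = 0.52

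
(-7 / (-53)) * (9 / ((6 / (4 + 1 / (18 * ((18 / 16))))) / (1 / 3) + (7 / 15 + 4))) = 154980 / 1161919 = 0.13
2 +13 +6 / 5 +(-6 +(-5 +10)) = 76 / 5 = 15.20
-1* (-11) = 11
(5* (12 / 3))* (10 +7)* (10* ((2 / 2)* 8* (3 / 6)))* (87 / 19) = 1183200 / 19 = 62273.68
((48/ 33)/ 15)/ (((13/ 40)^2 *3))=5120/ 16731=0.31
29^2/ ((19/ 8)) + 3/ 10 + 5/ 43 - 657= -2471249/ 8170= -302.48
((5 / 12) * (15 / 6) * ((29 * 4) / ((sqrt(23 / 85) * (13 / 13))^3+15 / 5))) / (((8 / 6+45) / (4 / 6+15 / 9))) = 3116684375 / 1533158324 - 9921625 * sqrt(1955) / 4599474972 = 1.94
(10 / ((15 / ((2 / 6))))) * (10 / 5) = 4 / 9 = 0.44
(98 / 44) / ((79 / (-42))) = -1029 / 869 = -1.18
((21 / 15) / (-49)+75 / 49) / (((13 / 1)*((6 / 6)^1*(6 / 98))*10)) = 184 / 975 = 0.19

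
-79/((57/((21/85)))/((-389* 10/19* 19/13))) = 430234/4199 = 102.46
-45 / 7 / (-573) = 15 / 1337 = 0.01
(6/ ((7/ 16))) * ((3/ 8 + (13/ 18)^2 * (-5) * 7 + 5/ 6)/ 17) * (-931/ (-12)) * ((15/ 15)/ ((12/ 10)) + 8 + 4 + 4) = -148394351/ 8262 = -17961.07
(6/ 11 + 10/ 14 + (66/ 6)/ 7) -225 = -17107/ 77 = -222.17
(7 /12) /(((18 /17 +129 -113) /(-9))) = -357 /1160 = -0.31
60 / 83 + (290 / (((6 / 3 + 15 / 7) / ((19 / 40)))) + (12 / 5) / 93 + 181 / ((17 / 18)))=197399421 / 874820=225.65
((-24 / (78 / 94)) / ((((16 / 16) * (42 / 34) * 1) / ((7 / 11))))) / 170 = -188 / 2145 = -0.09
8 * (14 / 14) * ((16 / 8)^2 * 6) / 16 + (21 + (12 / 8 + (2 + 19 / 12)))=457 / 12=38.08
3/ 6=1/ 2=0.50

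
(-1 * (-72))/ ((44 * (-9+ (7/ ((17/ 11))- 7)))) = -102/ 715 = -0.14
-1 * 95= -95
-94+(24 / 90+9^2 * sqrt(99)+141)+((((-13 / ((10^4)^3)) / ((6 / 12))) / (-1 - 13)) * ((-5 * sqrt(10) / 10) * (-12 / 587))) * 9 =351 * sqrt(10) / 2054500000000000+709 / 15+243 * sqrt(11) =853.21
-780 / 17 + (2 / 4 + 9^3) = 23243 / 34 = 683.62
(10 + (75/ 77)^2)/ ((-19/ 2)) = -129830/ 112651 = -1.15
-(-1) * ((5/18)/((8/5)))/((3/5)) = 125/432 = 0.29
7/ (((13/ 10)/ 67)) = 4690/ 13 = 360.77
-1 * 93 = -93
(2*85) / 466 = 85 / 233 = 0.36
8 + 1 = 9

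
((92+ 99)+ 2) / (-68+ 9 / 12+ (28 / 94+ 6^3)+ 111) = 36284 / 48889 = 0.74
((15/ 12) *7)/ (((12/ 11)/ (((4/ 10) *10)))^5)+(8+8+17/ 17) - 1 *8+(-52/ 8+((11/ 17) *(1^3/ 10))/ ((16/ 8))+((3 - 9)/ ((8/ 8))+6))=119833987/ 20655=5801.69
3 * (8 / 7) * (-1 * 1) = -24 / 7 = -3.43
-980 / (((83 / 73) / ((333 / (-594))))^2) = -1787373245 / 7502121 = -238.25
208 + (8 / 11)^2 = 25232 / 121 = 208.53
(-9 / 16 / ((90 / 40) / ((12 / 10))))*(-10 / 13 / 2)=3 / 26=0.12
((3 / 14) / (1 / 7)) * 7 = 21 / 2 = 10.50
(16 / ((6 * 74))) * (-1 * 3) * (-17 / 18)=34 / 333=0.10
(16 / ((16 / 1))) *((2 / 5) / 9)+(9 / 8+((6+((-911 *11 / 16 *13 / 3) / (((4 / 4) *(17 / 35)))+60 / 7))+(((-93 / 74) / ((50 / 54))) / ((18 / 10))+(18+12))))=-17571255761 / 3170160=-5542.70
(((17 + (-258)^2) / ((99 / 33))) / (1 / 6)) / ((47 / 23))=3062726 / 47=65164.38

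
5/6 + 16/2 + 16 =149/6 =24.83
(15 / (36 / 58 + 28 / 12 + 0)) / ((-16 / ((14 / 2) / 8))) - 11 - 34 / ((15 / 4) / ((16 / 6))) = -35.46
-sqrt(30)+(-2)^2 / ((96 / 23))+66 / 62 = 1505 / 744-sqrt(30) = -3.45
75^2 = 5625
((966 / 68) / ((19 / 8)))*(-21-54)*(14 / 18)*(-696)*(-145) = -11373684000 / 323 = -35212643.96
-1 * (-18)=18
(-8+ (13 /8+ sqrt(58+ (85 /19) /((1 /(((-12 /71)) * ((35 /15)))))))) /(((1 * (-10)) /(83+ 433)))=6579 /20 - 258 * sqrt(102337838) /6745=-58.00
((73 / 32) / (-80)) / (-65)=73 / 166400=0.00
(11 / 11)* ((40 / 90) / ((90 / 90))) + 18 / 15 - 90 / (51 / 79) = -105392 / 765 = -137.77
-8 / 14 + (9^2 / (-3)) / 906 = -1271 / 2114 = -0.60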